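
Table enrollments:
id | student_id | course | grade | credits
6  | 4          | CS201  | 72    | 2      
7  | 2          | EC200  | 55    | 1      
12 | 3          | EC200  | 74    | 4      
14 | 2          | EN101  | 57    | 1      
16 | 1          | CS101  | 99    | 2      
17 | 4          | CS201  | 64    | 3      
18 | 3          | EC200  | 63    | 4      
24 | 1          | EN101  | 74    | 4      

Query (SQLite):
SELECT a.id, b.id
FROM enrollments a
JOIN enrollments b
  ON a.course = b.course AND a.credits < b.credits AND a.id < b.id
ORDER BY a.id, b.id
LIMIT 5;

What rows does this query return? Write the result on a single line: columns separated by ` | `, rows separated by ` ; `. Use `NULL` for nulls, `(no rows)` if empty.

6 | 17 ; 7 | 12 ; 7 | 18 ; 14 | 24

Pairs (a,b) with same course, a.credits < b.credits, a.id < b.id.
course groups: CS101:{16} CS201:{6,17} EC200:{7,12,18} EN101:{14,24}
Ordered by (a.id, b.id); first 5.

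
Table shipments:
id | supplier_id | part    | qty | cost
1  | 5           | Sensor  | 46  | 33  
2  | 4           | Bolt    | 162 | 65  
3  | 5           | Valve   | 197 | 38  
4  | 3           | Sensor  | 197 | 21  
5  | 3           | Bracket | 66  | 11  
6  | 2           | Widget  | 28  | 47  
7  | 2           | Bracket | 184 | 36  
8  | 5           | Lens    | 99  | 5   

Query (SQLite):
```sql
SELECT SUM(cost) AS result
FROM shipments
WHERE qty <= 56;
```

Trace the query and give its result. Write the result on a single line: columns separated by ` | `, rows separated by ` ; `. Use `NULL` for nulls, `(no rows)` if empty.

Rows where qty <= 56 → cost values: [33, 47].
SUM of non-NULL values = 80.

80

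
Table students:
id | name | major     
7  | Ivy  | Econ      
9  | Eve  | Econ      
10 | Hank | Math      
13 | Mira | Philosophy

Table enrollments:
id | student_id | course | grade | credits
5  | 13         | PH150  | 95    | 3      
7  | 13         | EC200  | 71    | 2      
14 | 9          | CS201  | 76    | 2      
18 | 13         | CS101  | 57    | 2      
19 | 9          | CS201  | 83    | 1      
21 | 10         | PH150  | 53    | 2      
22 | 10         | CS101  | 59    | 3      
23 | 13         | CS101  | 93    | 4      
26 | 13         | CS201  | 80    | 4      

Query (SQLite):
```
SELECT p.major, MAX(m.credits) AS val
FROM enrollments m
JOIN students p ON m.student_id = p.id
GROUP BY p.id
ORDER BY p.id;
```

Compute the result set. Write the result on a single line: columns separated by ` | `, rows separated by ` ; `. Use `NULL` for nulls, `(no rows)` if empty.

Econ | 2 ; Math | 3 ; Philosophy | 4

Join each enrollments row to its students via student_id.
Group joined rows by students.id; compute MAX(m.credits) per group.
  9: ids {14, 19} → MAX(m.credits)=2
  10: ids {21, 22} → MAX(m.credits)=3
  13: ids {5, 7, 18, 23, 26} → MAX(m.credits)=4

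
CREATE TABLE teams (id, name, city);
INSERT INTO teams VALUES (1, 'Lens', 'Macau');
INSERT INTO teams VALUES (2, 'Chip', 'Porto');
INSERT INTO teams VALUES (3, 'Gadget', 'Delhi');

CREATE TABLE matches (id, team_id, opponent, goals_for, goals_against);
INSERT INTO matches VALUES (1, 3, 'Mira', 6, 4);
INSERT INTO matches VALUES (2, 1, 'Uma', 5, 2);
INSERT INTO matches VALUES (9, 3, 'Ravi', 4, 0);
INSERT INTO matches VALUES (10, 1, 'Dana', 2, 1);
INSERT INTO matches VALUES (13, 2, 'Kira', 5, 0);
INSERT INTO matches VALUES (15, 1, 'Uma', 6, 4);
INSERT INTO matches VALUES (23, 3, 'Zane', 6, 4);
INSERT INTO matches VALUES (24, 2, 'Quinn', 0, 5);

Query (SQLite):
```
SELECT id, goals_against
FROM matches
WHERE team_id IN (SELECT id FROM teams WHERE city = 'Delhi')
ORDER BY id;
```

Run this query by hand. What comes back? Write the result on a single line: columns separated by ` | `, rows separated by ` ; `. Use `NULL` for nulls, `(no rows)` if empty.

1 | 4 ; 9 | 0 ; 23 | 4

Inner query: teams.id where city = 'Delhi'.
Outer: keep matches rows whose team_id is in that set.
Inner query → {3}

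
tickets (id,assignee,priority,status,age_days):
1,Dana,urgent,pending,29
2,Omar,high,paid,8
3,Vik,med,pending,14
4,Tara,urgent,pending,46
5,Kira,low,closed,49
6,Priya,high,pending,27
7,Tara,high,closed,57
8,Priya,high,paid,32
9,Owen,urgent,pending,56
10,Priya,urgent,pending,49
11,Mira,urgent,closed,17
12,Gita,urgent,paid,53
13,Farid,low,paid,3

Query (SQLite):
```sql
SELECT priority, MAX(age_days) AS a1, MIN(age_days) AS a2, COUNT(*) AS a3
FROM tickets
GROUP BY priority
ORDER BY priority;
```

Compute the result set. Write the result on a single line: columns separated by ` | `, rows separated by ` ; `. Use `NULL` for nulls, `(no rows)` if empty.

high | 57 | 8 | 4 ; low | 49 | 3 | 2 ; med | 14 | 14 | 1 ; urgent | 56 | 17 | 6

Group tickets by priority.
Per group compute: MAX(age_days), MIN(age_days), COUNT(*).
  high: ids {2, 6, 7, 8} → MAX(age_days)=57, MIN(age_days)=8, COUNT(*)=4
  low: ids {5, 13} → MAX(age_days)=49, MIN(age_days)=3, COUNT(*)=2
  med: ids {3} → MAX(age_days)=14, MIN(age_days)=14, COUNT(*)=1
  urgent: ids {1, 4, 9, 10, 11, 12} → MAX(age_days)=56, MIN(age_days)=17, COUNT(*)=6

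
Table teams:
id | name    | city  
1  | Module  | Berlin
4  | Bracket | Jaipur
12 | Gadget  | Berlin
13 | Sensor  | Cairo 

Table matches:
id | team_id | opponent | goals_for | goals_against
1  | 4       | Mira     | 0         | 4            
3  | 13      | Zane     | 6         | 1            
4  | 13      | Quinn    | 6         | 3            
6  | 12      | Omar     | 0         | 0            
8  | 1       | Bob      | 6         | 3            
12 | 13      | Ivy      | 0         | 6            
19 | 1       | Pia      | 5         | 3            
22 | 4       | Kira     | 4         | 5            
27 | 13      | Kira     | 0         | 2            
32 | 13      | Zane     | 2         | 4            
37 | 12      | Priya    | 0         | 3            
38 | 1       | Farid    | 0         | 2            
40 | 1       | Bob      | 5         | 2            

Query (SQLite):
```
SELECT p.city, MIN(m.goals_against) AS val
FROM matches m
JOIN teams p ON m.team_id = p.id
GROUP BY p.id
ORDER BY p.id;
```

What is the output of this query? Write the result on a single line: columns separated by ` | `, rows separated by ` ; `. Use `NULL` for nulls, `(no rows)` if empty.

Berlin | 2 ; Jaipur | 4 ; Berlin | 0 ; Cairo | 1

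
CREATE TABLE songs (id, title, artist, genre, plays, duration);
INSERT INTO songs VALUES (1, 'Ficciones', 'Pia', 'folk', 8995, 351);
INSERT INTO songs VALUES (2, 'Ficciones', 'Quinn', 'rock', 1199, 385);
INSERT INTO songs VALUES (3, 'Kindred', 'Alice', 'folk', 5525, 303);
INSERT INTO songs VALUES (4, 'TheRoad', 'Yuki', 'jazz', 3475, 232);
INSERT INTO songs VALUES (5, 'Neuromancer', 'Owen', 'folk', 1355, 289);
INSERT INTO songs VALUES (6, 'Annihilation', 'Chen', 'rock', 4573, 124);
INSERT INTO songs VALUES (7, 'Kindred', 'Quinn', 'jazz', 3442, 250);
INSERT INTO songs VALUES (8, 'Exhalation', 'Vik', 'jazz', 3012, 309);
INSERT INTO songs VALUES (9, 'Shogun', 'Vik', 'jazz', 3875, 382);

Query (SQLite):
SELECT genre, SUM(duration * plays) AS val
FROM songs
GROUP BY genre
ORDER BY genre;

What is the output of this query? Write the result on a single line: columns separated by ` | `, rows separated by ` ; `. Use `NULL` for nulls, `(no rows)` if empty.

For each row compute duration * plays.
Group by genre; take SUM of the expression per group.
  folk: ids {1, 3, 5} → SUM(duration * plays)=5222915
  jazz: ids {4, 7, 8, 9} → SUM(duration * plays)=4077658
  rock: ids {2, 6} → SUM(duration * plays)=1028667

folk | 5222915 ; jazz | 4077658 ; rock | 1028667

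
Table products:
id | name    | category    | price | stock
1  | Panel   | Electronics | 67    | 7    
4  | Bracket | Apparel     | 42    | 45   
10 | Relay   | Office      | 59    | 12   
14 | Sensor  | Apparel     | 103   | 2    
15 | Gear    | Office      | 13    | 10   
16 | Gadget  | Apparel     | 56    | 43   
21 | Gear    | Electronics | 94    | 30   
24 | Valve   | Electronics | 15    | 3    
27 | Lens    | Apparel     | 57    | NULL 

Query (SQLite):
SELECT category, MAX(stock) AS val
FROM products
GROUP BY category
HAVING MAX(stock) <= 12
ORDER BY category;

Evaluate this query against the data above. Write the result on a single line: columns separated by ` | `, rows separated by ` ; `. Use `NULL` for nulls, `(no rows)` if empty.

Partition products by category; compute MAX(stock) within each group.
HAVING: keep groups where MAX(stock) <= 12.
  Apparel: ids {4, 14, 16, 27} → MAX(stock)=45
  Electronics: ids {1, 21, 24} → MAX(stock)=30
  Office: ids {10, 15} → MAX(stock)=12

Office | 12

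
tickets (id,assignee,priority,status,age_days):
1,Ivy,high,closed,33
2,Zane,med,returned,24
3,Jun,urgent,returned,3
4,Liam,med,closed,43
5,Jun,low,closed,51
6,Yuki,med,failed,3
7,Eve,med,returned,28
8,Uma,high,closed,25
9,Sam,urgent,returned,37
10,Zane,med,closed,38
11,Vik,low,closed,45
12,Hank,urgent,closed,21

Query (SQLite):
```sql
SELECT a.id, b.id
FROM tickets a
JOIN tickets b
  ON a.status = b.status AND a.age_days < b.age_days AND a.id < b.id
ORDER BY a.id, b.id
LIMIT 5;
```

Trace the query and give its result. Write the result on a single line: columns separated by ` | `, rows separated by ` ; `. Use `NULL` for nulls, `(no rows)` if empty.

Pairs (a,b) with same status, a.age_days < b.age_days, a.id < b.id.
status groups: closed:{1,4,5,8,10,11,12} failed:{6} returned:{2,3,7,9}
Ordered by (a.id, b.id); first 5.

1 | 4 ; 1 | 5 ; 1 | 10 ; 1 | 11 ; 2 | 7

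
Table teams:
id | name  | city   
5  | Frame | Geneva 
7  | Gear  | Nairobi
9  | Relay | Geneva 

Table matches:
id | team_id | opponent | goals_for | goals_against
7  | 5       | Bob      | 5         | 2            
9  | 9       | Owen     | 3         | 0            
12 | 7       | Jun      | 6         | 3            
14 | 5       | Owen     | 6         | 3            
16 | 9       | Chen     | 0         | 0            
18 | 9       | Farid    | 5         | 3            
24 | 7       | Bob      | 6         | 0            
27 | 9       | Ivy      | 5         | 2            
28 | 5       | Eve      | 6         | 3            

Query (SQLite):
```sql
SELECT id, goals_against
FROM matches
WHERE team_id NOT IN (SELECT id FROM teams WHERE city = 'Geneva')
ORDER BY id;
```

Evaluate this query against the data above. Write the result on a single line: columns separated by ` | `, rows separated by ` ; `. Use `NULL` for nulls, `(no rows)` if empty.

Inner query: teams.id where city = 'Geneva'.
Outer: keep matches rows whose team_id is not in that set.
Inner query → {5, 9}

12 | 3 ; 24 | 0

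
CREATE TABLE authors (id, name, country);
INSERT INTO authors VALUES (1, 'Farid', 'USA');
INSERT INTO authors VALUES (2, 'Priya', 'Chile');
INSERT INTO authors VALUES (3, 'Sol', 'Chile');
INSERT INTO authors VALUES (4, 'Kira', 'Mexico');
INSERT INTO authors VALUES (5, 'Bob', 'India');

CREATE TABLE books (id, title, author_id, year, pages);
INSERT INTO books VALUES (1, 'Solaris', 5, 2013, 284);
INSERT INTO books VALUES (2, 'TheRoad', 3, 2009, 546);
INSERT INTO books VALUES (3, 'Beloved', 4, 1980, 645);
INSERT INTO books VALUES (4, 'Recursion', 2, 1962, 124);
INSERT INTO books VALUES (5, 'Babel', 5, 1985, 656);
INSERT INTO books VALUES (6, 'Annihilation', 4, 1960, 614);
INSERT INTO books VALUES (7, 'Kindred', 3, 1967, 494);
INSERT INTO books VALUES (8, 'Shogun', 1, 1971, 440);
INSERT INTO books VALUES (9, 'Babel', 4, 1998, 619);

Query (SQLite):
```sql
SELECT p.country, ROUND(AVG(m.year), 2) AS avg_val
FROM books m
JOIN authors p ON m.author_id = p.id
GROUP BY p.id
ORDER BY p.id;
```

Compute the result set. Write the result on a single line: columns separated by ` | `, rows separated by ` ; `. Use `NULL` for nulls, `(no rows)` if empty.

USA | 1971 ; Chile | 1962 ; Chile | 1988 ; Mexico | 1979.33 ; India | 1999

Join each books row to its authors via author_id.
Group joined rows by authors.id; compute ROUND(AVG(m.year), 2) per group.
  1: ids {8} → ROUND(AVG(m.year), 2)=1971
  2: ids {4} → ROUND(AVG(m.year), 2)=1962
  3: ids {2, 7} → ROUND(AVG(m.year), 2)=1988
  4: ids {3, 6, 9} → ROUND(AVG(m.year), 2)=1979.33
  5: ids {1, 5} → ROUND(AVG(m.year), 2)=1999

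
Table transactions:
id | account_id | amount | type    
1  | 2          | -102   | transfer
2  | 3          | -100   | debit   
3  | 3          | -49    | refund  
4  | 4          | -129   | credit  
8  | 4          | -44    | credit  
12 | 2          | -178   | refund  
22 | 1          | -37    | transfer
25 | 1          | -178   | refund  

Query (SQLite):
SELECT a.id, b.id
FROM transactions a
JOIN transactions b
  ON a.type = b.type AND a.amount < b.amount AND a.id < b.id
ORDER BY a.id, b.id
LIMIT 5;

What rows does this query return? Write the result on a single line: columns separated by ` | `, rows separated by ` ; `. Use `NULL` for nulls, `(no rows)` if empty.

1 | 22 ; 4 | 8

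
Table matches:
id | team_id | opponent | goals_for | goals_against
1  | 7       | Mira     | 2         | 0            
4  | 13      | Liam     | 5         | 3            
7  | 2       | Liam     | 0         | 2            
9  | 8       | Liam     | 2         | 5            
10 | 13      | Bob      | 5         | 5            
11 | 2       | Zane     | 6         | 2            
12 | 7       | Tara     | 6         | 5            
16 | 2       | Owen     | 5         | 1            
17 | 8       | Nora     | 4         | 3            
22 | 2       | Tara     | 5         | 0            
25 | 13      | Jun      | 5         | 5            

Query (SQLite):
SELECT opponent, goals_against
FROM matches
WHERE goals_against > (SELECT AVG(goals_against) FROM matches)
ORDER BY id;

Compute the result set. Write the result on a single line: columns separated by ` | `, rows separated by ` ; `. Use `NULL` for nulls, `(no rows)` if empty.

Scalar subquery: AVG(goals_against) over all matches rows = 2.818182 (≈; comparison uses full precision).
Keep rows where goals_against > that value.

Liam | 3 ; Liam | 5 ; Bob | 5 ; Tara | 5 ; Nora | 3 ; Jun | 5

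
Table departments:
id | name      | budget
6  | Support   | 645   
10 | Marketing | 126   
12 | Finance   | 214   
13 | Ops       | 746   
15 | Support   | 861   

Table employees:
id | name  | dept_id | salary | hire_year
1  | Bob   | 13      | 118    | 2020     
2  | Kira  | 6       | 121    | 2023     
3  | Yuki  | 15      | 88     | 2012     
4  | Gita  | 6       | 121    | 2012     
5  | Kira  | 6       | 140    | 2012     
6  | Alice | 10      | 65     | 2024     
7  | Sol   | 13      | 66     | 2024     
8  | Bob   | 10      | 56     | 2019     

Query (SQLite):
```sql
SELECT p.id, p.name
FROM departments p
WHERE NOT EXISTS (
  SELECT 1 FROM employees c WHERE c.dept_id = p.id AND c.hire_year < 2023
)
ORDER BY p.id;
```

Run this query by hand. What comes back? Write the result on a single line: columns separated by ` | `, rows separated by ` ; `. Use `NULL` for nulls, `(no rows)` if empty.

For each departments row, check whether any employees with matching dept_id has hire_year < 2023.
Keep rows where that is false.

12 | Finance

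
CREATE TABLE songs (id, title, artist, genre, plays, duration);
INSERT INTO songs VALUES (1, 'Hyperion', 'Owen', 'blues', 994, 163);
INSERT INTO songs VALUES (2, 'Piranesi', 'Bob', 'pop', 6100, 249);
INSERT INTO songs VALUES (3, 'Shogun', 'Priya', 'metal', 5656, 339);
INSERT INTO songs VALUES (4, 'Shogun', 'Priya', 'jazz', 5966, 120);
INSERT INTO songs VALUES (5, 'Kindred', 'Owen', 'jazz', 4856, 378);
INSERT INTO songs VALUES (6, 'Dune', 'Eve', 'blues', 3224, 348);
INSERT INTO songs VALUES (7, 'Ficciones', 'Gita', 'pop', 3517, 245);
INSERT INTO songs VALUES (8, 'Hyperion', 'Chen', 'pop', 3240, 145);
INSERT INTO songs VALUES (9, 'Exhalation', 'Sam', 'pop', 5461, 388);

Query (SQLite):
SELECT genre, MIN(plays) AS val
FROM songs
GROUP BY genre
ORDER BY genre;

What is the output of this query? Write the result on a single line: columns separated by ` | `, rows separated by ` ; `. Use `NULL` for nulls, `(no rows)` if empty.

Partition songs by genre; compute MIN(plays) within each group.
  blues: ids {1, 6} → MIN(plays)=994
  jazz: ids {4, 5} → MIN(plays)=4856
  metal: ids {3} → MIN(plays)=5656
  pop: ids {2, 7, 8, 9} → MIN(plays)=3240

blues | 994 ; jazz | 4856 ; metal | 5656 ; pop | 3240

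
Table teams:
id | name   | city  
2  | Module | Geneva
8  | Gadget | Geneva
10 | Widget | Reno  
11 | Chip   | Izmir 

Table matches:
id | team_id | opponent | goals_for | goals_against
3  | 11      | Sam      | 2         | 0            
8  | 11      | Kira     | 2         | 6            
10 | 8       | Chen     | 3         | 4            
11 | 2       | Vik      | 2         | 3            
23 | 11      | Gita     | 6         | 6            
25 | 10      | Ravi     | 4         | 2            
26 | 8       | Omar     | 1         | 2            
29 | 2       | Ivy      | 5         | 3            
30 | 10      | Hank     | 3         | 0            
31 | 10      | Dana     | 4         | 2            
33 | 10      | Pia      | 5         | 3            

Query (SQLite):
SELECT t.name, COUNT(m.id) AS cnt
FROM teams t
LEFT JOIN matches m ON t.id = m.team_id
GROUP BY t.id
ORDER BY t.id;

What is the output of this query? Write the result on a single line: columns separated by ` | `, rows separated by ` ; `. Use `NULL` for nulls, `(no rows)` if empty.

LEFT JOIN keeps every teams row; unmatched ones get NULL for matches columns.
Group by teams.id and compute COUNT(m.id). COUNT(col) of an all-NULL group is 0.
  2: ids {11, 29} → COUNT(m.id)=2
  8: ids {10, 26} → COUNT(m.id)=2
  10: ids {25, 30, 31, 33} → COUNT(m.id)=4
  11: ids {3, 8, 23} → COUNT(m.id)=3

Module | 2 ; Gadget | 2 ; Widget | 4 ; Chip | 3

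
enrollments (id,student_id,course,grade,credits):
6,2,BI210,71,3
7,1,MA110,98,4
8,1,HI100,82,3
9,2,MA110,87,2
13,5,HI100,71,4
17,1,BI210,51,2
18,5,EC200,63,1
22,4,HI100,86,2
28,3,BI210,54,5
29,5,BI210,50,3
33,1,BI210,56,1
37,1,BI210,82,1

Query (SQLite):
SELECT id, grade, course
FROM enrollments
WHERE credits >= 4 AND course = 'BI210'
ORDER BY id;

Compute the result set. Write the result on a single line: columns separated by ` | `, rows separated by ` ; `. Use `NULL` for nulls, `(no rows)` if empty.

28 | 54 | BI210

credits >= 4: ids {7, 13, 28}
course = 'BI210': ids {6, 17, 28, 29, 33, 37}
Combine with AND.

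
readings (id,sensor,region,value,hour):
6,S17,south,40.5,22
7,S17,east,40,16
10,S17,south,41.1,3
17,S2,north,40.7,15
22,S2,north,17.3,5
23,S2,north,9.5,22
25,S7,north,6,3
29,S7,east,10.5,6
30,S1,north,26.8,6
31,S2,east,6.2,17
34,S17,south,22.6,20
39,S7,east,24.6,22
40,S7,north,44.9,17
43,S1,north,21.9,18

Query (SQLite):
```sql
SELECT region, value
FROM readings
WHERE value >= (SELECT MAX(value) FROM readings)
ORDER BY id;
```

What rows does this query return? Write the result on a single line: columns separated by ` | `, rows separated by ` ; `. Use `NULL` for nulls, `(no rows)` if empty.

north | 44.9

Scalar subquery: MAX(value) over all readings rows = 44.9.
Keep rows where value >= that value.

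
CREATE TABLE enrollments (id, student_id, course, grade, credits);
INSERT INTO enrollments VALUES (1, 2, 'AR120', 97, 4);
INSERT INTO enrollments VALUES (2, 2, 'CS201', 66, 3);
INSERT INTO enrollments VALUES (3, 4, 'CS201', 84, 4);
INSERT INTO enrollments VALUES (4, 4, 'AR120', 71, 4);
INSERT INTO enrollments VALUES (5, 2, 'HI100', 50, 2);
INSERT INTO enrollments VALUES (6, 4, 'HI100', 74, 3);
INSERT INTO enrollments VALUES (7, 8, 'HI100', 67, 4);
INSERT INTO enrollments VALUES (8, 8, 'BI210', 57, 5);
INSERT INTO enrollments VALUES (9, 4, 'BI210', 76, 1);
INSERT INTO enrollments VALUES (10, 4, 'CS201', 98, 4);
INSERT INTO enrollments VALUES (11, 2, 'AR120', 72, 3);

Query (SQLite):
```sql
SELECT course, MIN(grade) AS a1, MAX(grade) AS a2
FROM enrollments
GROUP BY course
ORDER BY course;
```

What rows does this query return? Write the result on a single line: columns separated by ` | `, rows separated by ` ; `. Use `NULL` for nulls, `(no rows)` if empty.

Group enrollments by course.
Per group compute: MIN(grade), MAX(grade).
  AR120: ids {1, 4, 11} → MIN(grade)=71, MAX(grade)=97
  BI210: ids {8, 9} → MIN(grade)=57, MAX(grade)=76
  CS201: ids {2, 3, 10} → MIN(grade)=66, MAX(grade)=98
  HI100: ids {5, 6, 7} → MIN(grade)=50, MAX(grade)=74

AR120 | 71 | 97 ; BI210 | 57 | 76 ; CS201 | 66 | 98 ; HI100 | 50 | 74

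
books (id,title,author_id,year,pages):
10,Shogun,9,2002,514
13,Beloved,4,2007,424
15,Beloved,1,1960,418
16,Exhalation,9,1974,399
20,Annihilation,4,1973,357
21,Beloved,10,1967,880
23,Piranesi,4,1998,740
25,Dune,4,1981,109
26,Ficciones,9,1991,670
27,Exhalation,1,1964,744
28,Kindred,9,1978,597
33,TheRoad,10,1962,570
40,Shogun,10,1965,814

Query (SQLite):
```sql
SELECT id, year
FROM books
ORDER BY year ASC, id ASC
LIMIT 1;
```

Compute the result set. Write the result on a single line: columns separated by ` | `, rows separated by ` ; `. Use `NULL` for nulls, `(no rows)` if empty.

15 | 1960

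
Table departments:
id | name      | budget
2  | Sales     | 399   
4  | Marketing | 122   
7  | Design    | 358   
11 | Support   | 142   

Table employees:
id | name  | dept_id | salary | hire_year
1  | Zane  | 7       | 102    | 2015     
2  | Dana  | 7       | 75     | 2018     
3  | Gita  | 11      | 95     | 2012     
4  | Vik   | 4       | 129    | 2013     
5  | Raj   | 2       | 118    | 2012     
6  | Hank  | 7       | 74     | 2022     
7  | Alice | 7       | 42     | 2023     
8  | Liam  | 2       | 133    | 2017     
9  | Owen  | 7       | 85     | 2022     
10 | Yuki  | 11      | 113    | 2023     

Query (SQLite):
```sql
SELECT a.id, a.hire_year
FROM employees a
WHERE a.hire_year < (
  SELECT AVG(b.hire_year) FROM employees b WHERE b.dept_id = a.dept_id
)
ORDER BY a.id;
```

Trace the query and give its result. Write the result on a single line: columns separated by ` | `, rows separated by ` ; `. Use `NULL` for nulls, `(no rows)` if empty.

For each employees row a, compute AVG(hire_year) over rows sharing a.dept_id.
Keep row a if a.hire_year < that per-group AVG.
  dept_id=2: AVG(hire_year) = 2014.5
  dept_id=4: AVG(hire_year) = 2013.0
  dept_id=7: AVG(hire_year) = 2020.0
  dept_id=11: AVG(hire_year) = 2017.5

1 | 2015 ; 2 | 2018 ; 3 | 2012 ; 5 | 2012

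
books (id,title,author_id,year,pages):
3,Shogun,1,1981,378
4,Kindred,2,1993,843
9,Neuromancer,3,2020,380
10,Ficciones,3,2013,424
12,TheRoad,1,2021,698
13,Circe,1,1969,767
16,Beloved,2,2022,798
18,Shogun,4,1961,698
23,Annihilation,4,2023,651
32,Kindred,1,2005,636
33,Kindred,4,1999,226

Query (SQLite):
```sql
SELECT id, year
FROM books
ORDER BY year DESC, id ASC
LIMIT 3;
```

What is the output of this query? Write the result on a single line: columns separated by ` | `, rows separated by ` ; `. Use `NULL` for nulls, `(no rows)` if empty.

Sort by year desc, tiebreak id asc: (2023, id=23), (2022, id=16), (2021, id=12), (2020, id=9), (2013, id=10), (2005, id=32) …. Take first 3.

23 | 2023 ; 16 | 2022 ; 12 | 2021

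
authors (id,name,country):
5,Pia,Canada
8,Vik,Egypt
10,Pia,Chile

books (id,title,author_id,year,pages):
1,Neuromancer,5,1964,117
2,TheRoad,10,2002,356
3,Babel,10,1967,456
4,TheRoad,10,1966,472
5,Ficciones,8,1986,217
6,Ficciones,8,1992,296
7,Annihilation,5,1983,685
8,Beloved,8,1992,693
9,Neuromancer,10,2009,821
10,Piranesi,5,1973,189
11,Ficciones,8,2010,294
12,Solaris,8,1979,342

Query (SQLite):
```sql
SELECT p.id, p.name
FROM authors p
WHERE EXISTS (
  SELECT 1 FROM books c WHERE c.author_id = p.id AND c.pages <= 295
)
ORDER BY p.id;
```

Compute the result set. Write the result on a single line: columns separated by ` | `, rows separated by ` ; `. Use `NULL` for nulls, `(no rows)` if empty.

5 | Pia ; 8 | Vik

For each authors row, check whether any books with matching author_id has pages <= 295.
Keep rows where that is true.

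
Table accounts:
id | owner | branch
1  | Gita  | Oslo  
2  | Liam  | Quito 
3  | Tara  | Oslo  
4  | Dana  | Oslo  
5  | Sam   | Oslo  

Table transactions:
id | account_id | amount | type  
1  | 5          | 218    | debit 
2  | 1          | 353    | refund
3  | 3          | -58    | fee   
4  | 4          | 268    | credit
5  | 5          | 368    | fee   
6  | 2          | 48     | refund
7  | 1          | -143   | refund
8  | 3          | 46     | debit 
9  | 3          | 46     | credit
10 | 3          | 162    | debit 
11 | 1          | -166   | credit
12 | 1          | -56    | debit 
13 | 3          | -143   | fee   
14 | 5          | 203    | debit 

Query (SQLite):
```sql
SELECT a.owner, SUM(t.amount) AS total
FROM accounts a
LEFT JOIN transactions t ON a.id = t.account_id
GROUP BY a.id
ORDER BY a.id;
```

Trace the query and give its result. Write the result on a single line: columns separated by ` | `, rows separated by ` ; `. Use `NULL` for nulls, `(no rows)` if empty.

LEFT JOIN keeps every accounts row; unmatched ones get NULL for transactions columns.
Group by accounts.id and compute SUM(t.amount). SUM over an all-NULL group is NULL.
  1: ids {2, 7, 11, 12} → SUM(t.amount)=-12
  2: ids {6} → SUM(t.amount)=48
  3: ids {3, 8, 9, 10, 13} → SUM(t.amount)=53
  4: ids {4} → SUM(t.amount)=268
  5: ids {1, 5, 14} → SUM(t.amount)=789

Gita | -12 ; Liam | 48 ; Tara | 53 ; Dana | 268 ; Sam | 789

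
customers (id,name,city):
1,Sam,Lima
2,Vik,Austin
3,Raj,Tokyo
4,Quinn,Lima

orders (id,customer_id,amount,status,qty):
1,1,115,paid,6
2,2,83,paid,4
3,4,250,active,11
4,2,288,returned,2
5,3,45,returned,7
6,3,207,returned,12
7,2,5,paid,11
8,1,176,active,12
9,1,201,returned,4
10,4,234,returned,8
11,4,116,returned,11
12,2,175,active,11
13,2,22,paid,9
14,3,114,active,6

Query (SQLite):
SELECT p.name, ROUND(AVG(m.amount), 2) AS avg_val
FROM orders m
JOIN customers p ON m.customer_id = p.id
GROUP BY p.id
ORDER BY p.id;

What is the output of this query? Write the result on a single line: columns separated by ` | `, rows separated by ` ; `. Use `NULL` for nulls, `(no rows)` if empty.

Sam | 164 ; Vik | 114.6 ; Raj | 122 ; Quinn | 200

Join each orders row to its customers via customer_id.
Group joined rows by customers.id; compute ROUND(AVG(m.amount), 2) per group.
  1: ids {1, 8, 9} → ROUND(AVG(m.amount), 2)=164
  2: ids {2, 4, 7, 12, 13} → ROUND(AVG(m.amount), 2)=114.6
  3: ids {5, 6, 14} → ROUND(AVG(m.amount), 2)=122
  4: ids {3, 10, 11} → ROUND(AVG(m.amount), 2)=200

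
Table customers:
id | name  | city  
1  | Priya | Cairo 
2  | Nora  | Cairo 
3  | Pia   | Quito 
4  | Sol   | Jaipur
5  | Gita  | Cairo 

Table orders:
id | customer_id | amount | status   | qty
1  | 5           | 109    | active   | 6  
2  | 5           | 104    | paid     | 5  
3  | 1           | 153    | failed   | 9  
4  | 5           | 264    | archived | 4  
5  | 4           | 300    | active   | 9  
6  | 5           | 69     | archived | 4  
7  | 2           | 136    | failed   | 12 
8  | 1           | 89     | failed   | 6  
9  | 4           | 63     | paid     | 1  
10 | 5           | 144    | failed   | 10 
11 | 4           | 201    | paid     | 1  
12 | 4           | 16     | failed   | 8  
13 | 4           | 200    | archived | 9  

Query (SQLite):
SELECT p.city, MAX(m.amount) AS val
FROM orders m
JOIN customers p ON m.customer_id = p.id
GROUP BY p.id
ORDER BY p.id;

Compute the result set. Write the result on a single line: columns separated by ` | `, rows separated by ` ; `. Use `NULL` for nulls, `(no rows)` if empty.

Cairo | 153 ; Cairo | 136 ; Jaipur | 300 ; Cairo | 264

Join each orders row to its customers via customer_id.
Group joined rows by customers.id; compute MAX(m.amount) per group.
  1: ids {3, 8} → MAX(m.amount)=153
  2: ids {7} → MAX(m.amount)=136
  4: ids {5, 9, 11, 12, 13} → MAX(m.amount)=300
  5: ids {1, 2, 4, 6, 10} → MAX(m.amount)=264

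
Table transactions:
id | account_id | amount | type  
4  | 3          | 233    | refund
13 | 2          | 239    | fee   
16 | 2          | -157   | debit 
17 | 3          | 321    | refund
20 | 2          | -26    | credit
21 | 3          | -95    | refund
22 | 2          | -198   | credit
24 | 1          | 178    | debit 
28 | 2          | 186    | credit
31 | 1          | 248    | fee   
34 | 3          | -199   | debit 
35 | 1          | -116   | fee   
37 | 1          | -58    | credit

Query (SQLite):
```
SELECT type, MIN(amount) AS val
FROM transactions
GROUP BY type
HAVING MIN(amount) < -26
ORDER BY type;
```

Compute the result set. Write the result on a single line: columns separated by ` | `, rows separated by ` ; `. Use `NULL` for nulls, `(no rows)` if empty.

credit | -198 ; debit | -199 ; fee | -116 ; refund | -95

Partition transactions by type; compute MIN(amount) within each group.
HAVING: keep groups where MIN(amount) < -26.
  credit: ids {20, 22, 28, 37} → MIN(amount)=-198
  debit: ids {16, 24, 34} → MIN(amount)=-199
  fee: ids {13, 31, 35} → MIN(amount)=-116
  refund: ids {4, 17, 21} → MIN(amount)=-95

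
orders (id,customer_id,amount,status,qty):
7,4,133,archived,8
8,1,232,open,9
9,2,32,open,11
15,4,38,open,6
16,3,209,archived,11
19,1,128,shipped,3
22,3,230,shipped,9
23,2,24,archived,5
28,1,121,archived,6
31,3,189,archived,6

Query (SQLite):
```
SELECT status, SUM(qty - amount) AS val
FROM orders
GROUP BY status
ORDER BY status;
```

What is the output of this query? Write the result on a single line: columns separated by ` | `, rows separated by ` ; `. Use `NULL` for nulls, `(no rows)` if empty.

archived | -640 ; open | -276 ; shipped | -346

For each row compute qty - amount.
Group by status; take SUM of the expression per group.
  archived: ids {7, 16, 23, 28, 31} → SUM(qty - amount)=-640
  open: ids {8, 9, 15} → SUM(qty - amount)=-276
  shipped: ids {19, 22} → SUM(qty - amount)=-346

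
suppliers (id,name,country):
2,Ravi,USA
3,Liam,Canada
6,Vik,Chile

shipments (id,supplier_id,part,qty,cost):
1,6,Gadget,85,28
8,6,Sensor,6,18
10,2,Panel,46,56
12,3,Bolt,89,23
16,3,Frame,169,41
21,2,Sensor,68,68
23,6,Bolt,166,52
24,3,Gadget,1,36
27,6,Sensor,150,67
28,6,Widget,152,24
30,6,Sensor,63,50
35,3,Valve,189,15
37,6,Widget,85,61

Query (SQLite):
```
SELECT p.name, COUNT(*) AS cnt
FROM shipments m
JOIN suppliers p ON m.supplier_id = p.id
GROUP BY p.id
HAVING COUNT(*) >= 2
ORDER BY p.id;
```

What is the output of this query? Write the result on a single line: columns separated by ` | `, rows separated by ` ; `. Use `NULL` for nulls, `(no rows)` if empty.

Ravi | 2 ; Liam | 4 ; Vik | 7

Join each shipments row to its suppliers via supplier_id.
Group joined rows by suppliers.id; compute COUNT(*) per group.
HAVING: keep groups with count ≥ 2.
  2: ids {10, 21} → COUNT(*)=2
  3: ids {12, 16, 24, 35} → COUNT(*)=4
  6: ids {1, 8, 23, 27, 28, 30, 37} → COUNT(*)=7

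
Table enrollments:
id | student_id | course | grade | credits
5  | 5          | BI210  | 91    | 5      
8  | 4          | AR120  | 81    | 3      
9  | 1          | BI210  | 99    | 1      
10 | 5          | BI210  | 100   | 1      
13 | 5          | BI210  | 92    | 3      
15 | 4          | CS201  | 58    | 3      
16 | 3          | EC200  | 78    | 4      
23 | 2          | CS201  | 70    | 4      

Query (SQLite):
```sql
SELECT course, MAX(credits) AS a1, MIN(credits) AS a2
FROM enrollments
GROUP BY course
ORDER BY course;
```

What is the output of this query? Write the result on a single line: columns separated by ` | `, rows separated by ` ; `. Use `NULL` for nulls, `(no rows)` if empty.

Group enrollments by course.
Per group compute: MAX(credits), MIN(credits).
  AR120: ids {8} → MAX(credits)=3, MIN(credits)=3
  BI210: ids {5, 9, 10, 13} → MAX(credits)=5, MIN(credits)=1
  CS201: ids {15, 23} → MAX(credits)=4, MIN(credits)=3
  EC200: ids {16} → MAX(credits)=4, MIN(credits)=4

AR120 | 3 | 3 ; BI210 | 5 | 1 ; CS201 | 4 | 3 ; EC200 | 4 | 4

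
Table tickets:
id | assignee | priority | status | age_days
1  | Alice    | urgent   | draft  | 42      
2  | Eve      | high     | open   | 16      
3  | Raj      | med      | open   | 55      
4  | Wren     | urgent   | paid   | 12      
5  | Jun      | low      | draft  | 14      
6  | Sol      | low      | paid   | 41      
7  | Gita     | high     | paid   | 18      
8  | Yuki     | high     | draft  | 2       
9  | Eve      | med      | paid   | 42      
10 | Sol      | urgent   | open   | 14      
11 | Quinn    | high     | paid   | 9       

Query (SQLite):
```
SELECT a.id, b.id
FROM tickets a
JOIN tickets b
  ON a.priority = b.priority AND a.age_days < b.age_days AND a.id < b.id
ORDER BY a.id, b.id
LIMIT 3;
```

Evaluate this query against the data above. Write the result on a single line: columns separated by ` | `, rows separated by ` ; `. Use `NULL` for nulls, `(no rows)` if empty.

2 | 7 ; 4 | 10 ; 5 | 6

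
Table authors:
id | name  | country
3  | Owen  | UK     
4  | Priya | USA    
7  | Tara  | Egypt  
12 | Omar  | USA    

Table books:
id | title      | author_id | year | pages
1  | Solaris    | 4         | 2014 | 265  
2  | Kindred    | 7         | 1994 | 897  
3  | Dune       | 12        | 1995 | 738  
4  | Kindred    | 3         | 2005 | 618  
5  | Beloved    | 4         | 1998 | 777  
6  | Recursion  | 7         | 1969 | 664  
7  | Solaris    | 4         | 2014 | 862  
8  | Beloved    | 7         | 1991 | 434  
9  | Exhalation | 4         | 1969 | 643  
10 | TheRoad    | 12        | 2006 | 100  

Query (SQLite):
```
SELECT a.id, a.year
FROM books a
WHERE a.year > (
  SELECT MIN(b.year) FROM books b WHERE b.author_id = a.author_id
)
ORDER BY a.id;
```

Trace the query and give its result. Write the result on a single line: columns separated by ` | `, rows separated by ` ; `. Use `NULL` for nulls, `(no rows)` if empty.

1 | 2014 ; 2 | 1994 ; 5 | 1998 ; 7 | 2014 ; 8 | 1991 ; 10 | 2006

For each books row a, compute MIN(year) over rows sharing a.author_id.
Keep row a if a.year > that per-group MIN.
  author_id=3: MIN(year) = 2005
  author_id=4: MIN(year) = 1969
  author_id=7: MIN(year) = 1969
  author_id=12: MIN(year) = 1995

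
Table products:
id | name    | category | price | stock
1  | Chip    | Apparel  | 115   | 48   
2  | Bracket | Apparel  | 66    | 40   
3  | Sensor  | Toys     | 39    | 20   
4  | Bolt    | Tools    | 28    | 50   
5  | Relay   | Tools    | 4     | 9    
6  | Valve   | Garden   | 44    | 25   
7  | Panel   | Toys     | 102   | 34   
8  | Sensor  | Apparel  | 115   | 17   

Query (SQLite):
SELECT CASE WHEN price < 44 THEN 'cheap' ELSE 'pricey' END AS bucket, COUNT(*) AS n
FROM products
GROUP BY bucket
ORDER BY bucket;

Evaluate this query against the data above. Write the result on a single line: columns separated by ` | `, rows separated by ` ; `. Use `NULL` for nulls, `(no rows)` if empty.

Bucket rows by price < 44 → 'cheap' else 'pricey'; count each bucket.

cheap | 3 ; pricey | 5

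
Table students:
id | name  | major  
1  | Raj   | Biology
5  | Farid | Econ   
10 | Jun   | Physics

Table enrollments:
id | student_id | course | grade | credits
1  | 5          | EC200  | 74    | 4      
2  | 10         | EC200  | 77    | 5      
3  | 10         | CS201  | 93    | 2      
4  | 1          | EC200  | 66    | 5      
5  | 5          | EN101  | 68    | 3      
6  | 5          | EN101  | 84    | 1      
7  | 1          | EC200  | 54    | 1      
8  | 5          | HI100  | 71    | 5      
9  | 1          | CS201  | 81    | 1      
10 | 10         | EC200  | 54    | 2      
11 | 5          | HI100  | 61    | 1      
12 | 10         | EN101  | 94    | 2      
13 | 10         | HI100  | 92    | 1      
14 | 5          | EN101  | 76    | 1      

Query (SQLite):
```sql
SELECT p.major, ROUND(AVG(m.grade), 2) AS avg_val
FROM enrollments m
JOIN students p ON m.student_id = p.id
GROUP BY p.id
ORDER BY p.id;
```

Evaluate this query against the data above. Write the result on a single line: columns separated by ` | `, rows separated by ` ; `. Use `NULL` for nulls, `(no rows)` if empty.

Biology | 67 ; Econ | 72.33 ; Physics | 82

Join each enrollments row to its students via student_id.
Group joined rows by students.id; compute ROUND(AVG(m.grade), 2) per group.
  1: ids {4, 7, 9} → ROUND(AVG(m.grade), 2)=67
  5: ids {1, 5, 6, 8, 11, 14} → ROUND(AVG(m.grade), 2)=72.33
  10: ids {2, 3, 10, 12, 13} → ROUND(AVG(m.grade), 2)=82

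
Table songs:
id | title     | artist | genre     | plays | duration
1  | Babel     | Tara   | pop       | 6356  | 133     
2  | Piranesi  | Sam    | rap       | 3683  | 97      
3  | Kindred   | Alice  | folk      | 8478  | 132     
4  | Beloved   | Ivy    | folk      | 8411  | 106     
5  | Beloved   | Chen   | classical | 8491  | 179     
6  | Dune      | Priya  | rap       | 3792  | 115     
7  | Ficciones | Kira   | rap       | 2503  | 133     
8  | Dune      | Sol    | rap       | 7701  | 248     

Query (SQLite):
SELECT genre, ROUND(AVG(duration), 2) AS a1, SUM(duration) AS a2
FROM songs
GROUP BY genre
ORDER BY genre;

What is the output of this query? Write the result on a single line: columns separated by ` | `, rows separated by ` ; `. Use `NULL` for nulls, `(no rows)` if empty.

Group songs by genre.
Per group compute: ROUND(AVG(duration), 2), SUM(duration).
  classical: ids {5} → ROUND(AVG(duration), 2)=179, SUM(duration)=179
  folk: ids {3, 4} → ROUND(AVG(duration), 2)=119, SUM(duration)=238
  pop: ids {1} → ROUND(AVG(duration), 2)=133, SUM(duration)=133
  rap: ids {2, 6, 7, 8} → ROUND(AVG(duration), 2)=148.25, SUM(duration)=593

classical | 179 | 179 ; folk | 119 | 238 ; pop | 133 | 133 ; rap | 148.25 | 593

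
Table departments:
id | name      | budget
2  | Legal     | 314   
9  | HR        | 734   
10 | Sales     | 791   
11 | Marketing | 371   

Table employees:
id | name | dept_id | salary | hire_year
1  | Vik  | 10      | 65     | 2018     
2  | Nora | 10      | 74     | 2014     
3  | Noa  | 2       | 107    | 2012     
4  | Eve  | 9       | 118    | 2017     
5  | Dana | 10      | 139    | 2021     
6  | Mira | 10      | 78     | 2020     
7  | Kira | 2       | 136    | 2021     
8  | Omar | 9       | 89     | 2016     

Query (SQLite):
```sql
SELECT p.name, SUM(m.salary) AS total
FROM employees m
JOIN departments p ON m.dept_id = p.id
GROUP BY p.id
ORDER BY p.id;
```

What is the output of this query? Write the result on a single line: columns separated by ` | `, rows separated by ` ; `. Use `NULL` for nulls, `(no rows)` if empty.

Legal | 243 ; HR | 207 ; Sales | 356

Join each employees row to its departments via dept_id.
Group joined rows by departments.id; compute SUM(m.salary) per group.
  2: ids {3, 7} → SUM(m.salary)=243
  9: ids {4, 8} → SUM(m.salary)=207
  10: ids {1, 2, 5, 6} → SUM(m.salary)=356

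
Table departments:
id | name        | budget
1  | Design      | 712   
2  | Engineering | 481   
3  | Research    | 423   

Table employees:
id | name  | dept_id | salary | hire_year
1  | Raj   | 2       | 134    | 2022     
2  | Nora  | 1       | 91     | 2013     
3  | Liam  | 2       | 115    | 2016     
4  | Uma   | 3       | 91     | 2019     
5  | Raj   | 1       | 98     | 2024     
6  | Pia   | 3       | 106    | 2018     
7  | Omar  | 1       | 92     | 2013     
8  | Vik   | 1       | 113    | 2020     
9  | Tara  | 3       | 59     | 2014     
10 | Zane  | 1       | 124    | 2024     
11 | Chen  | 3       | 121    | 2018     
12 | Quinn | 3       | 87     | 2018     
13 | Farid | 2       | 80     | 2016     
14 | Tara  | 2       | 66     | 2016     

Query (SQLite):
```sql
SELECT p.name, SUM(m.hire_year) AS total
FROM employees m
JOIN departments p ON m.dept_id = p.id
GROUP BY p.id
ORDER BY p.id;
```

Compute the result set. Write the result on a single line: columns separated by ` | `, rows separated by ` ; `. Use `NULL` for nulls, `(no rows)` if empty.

Join each employees row to its departments via dept_id.
Group joined rows by departments.id; compute SUM(m.hire_year) per group.
  1: ids {2, 5, 7, 8, 10} → SUM(m.hire_year)=10094
  2: ids {1, 3, 13, 14} → SUM(m.hire_year)=8070
  3: ids {4, 6, 9, 11, 12} → SUM(m.hire_year)=10087

Design | 10094 ; Engineering | 8070 ; Research | 10087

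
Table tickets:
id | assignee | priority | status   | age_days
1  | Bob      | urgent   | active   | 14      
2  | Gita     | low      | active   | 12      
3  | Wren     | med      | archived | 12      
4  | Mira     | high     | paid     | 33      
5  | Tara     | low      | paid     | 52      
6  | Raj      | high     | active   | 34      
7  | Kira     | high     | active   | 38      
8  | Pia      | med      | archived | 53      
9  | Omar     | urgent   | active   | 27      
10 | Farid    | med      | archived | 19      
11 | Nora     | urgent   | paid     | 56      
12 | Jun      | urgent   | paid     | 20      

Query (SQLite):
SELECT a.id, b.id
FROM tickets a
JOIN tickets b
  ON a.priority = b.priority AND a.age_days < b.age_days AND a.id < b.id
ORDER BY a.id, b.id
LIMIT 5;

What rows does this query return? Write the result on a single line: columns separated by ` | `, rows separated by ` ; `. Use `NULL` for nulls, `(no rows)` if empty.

Pairs (a,b) with same priority, a.age_days < b.age_days, a.id < b.id.
priority groups: high:{4,6,7} low:{2,5} med:{3,8,10} urgent:{1,9,11,12}
Ordered by (a.id, b.id); first 5.

1 | 9 ; 1 | 11 ; 1 | 12 ; 2 | 5 ; 3 | 8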